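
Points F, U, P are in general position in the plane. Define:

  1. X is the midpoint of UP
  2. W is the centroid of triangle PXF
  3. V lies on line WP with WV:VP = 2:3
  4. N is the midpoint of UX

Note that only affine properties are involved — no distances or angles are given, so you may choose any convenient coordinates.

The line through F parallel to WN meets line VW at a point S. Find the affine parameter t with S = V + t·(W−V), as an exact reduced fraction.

Choose coordinates F = (0, 0), U = (1, 0), P = (0, 1).
1. X is the midpoint of UP ⇒ X = (1/2, 1/2)
2. W is the centroid of triangle PXF ⇒ W = (1/6, 1/2)
3. V lies on line WP with WV:VP = 2:3 ⇒ V = (1/10, 7/10)
4. N is the midpoint of UX ⇒ N = (3/4, 1/4)
through F parallel to WN: direction (7/12, -1/4); meets VW at S = (7/18, -1/6)
S = V + t·(W−V) with t = 13/3

t = 13/3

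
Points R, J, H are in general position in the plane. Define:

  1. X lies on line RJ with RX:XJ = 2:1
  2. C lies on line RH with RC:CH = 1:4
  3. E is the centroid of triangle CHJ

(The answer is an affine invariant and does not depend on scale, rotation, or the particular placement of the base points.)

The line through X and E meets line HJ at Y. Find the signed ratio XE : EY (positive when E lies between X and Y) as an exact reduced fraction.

Work in coordinates with R = (0, 0), J = (1, 0), H = (0, 1).
1. X lies on line RJ with RX:XJ = 2:1 ⇒ X = (2/3, 0)
2. C lies on line RH with RC:CH = 1:4 ⇒ C = (0, 1/5)
3. E is the centroid of triangle CHJ ⇒ E = (1/3, 2/5)
line XE meets HJ at Y = (-1, 2)
E = X + t·(Y−X) with t = 1/5, so XE:EY = 1/5:4/5

XE:EY = 1/4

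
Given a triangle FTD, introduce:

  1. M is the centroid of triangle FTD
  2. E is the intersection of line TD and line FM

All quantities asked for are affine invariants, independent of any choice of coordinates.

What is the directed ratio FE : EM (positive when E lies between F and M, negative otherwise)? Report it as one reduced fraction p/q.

Work in coordinates with F = (0, 0), T = (1, 0), D = (0, 1).
1. M is the centroid of triangle FTD ⇒ M = (1/3, 1/3)
2. E is the intersection of line TD and line FM ⇒ E = (1/2, 1/2)
E = F + t·(M−F) with t = 3/2, so FE:EM = t:(1−t) = 3/2:-1/2

FE:EM = -3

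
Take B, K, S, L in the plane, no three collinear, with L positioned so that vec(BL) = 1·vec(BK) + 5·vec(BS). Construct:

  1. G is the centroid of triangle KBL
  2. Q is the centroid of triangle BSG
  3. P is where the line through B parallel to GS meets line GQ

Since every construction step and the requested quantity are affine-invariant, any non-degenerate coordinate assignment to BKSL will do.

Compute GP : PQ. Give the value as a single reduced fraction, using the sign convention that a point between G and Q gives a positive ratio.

Assign B = (0, 0), K = (1, 0), S = (0, 1), L = (1, 5) — the answer is frame-independent, so this choice is without loss of generality.
1. G is the centroid of triangle KBL ⇒ G = (2/3, 5/3)
2. Q is the centroid of triangle BSG ⇒ Q = (2/9, 8/9)
3. P is where the line through B parallel to GS meets line GQ ⇒ P = (-2/3, -2/3)
P = G + t·(Q−G) with t = 3, so GP:PQ = t:(1−t) = 3:-2

GP:PQ = -3/2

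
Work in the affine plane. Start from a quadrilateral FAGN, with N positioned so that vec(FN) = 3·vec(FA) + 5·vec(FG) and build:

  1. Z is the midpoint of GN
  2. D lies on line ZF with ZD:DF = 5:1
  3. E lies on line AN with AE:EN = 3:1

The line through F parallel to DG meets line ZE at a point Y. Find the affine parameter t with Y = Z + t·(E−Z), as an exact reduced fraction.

t = -24/11

Work in coordinates with F = (0, 0), A = (1, 0), G = (0, 1), N = (3, 5).
1. Z is the midpoint of GN ⇒ Z = (3/2, 3)
2. D lies on line ZF with ZD:DF = 5:1 ⇒ D = (1/4, 1/2)
3. E lies on line AN with AE:EN = 3:1 ⇒ E = (5/2, 15/4)
through F parallel to DG: direction (-1/4, 1/2); meets ZE at Y = (-15/22, 15/11)
Y = Z + t·(E−Z) with t = -24/11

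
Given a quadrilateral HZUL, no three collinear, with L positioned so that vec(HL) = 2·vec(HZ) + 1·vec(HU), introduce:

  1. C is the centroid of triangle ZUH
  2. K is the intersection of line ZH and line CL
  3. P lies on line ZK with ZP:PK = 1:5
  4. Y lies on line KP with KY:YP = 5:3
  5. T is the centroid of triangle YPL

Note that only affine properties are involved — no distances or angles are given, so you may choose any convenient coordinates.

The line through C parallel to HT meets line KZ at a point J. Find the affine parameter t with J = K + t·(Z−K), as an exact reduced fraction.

Set H = (0, 0), Z = (1, 0), U = (0, 1), L = (2, 1); any affine frame gives the same invariant.
1. C is the centroid of triangle ZUH ⇒ C = (1/3, 1/3)
2. K is the intersection of line ZH and line CL ⇒ K = (-1/2, 0)
3. P lies on line ZK with ZP:PK = 1:5 ⇒ P = (3/4, 0)
4. Y lies on line KP with KY:YP = 5:3 ⇒ Y = (9/32, 0)
5. T is the centroid of triangle YPL ⇒ T = (97/96, 1/3)
through C parallel to HT: direction (97/96, 1/3); meets KZ at J = (-65/96, 0)
J = K + t·(Z−K) with t = -17/144

t = -17/144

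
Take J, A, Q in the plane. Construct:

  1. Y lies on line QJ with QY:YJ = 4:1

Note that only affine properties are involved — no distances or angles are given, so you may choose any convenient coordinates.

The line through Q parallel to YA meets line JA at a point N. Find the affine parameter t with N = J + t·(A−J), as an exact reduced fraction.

t = 5

Set J = (0, 0), A = (1, 0), Q = (0, 1); any affine frame gives the same invariant.
1. Y lies on line QJ with QY:YJ = 4:1 ⇒ Y = (0, 1/5)
through Q parallel to YA: direction (1, -1/5); meets JA at N = (5, 0)
N = J + t·(A−J) with t = 5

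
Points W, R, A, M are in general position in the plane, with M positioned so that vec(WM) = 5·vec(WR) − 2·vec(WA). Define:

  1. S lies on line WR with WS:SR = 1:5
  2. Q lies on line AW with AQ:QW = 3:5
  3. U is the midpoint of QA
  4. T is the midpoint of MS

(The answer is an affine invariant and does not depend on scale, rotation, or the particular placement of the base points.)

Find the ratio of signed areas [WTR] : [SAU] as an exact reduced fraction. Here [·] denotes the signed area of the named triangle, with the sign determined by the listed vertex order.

Set W = (0, 0), R = (1, 0), A = (0, 1), M = (5, -2); any affine frame gives the same invariant.
1. S lies on line WR with WS:SR = 1:5 ⇒ S = (1/6, 0)
2. Q lies on line AW with AQ:QW = 3:5 ⇒ Q = (0, 5/8)
3. U is the midpoint of QA ⇒ U = (0, 13/16)
4. T is the midpoint of MS ⇒ T = (31/12, -1)
2·[WTR] = 1, 2·[SAU] = 1/32
[WTR]:[SAU] = 1:1/32 = 32

[WTR]:[SAU] = 32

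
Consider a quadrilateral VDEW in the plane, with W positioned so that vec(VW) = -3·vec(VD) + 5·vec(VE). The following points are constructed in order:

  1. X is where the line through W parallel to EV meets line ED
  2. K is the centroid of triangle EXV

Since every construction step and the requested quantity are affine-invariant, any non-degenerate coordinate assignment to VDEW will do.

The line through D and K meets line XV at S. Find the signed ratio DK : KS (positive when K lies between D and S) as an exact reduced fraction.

DK:KS = 3

Assign V = (0, 0), D = (1, 0), E = (0, 1), W = (-3, 5) — the answer is frame-independent, so this choice is without loss of generality.
1. X is where the line through W parallel to EV meets line ED ⇒ X = (-3, 4)
2. K is the centroid of triangle EXV ⇒ K = (-1, 5/3)
line DK meets XV at S = (-5/3, 20/9)
K = D + t·(S−D) with t = 3/4, so DK:KS = 3/4:1/4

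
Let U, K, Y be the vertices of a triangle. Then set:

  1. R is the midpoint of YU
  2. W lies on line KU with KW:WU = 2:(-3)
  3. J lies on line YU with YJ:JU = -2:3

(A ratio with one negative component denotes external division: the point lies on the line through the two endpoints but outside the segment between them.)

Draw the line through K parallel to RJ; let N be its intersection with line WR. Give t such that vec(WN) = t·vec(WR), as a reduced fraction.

Choose coordinates U = (0, 0), K = (1, 0), Y = (0, 1).
1. R is the midpoint of YU ⇒ R = (0, 1/2)
2. W lies on line KU with KW:WU = 2:(-3) ⇒ W = (3, 0)
3. J lies on line YU with YJ:JU = -2:3 ⇒ J = (0, 3)
through K parallel to RJ: direction (0, 5/2); meets WR at N = (1, 1/3)
N = W + t·(R−W) with t = 2/3

t = 2/3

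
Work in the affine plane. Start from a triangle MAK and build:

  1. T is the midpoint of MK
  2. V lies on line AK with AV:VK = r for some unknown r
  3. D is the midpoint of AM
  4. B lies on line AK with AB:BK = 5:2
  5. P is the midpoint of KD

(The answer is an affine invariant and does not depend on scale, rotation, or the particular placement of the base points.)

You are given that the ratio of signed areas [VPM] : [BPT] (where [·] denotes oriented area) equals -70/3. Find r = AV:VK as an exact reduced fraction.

r = -1/2

Assign M = (0, 0), A = (1, 0), K = (0, 1) — the answer is frame-independent, so this choice is without loss of generality.
1. T is the midpoint of MK ⇒ T = (0, 1/2)
2. With AV:VK = r, write λ = r/(r+1) so V = A + λ·(K−A); V is affine-linear in λ
3. D is the midpoint of AM ⇒ D = (1/2, 0)
4. B lies on line AK with AB:BK = 5:2 ⇒ B = (2/7, 5/7)
5. P is the midpoint of KD ⇒ P = (1/4, 1/2)
Every point depending on V is an affine combination of V and λ-independent points, so each such coordinate is linear in λ; the λ² term in each signed area is a multiple of (K−A)×(K−A) = 0, so 2·[VPM] and 2·[BPT] are each linear in λ. Evaluating at λ=0 and λ=1:
  2·[VPM] = -3/4·λ + 1/2,   2·[BPT] = -3/56
So [VPM]:[BPT] = (-3/4·λ + 1/2) / (-3/56). Setting this equal to -70/3:
  -3/4·λ + 1/2 = -70/3·(-3/56)  ⇒  λ = -1
Then r = λ/(1−λ) = (-1)/(2) = -1/2. Check: with r = -1/2, V = (2, -1) and [VPM]:[BPT] = -70/3 as required.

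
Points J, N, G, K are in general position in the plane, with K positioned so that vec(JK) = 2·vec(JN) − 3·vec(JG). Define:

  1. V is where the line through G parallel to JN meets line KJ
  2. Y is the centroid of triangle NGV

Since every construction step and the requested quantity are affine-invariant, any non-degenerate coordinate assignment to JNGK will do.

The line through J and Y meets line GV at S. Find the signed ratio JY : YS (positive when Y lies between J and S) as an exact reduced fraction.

Choose coordinates J = (0, 0), N = (1, 0), G = (0, 1), K = (2, -3).
1. V is where the line through G parallel to JN meets line KJ ⇒ V = (-2/3, 1)
2. Y is the centroid of triangle NGV ⇒ Y = (1/9, 2/3)
line JY meets GV at S = (1/6, 1)
Y = J + t·(S−J) with t = 2/3, so JY:YS = 2/3:1/3

JY:YS = 2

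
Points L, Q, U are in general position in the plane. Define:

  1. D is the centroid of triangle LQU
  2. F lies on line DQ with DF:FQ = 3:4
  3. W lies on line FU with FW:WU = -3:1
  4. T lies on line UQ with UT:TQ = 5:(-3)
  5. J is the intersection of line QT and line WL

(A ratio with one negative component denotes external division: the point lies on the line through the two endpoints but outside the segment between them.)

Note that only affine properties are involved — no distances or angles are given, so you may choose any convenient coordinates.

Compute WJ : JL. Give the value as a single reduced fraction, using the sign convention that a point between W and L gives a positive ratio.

WJ:JL = 2/21

Assign L = (0, 0), Q = (1, 0), U = (0, 1) — the answer is frame-independent, so this choice is without loss of generality.
1. D is the centroid of triangle LQU ⇒ D = (1/3, 1/3)
2. F lies on line DQ with DF:FQ = 3:4 ⇒ F = (13/21, 4/21)
3. W lies on line FU with FW:WU = -3:1 ⇒ W = (-13/42, 59/42)
4. T lies on line UQ with UT:TQ = 5:(-3) ⇒ T = (5/2, -3/2)
5. J is the intersection of line QT and line WL ⇒ J = (-13/46, 59/46)
J = W + t·(L−W) with t = 2/23, so WJ:JL = t:(1−t) = 2/23:21/23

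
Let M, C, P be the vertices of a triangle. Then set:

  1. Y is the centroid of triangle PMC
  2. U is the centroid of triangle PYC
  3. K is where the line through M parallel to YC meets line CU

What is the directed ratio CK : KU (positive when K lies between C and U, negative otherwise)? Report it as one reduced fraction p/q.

Work in coordinates with M = (0, 0), C = (1, 0), P = (0, 1).
1. Y is the centroid of triangle PMC ⇒ Y = (1/3, 1/3)
2. U is the centroid of triangle PYC ⇒ U = (4/9, 4/9)
3. K is where the line through M parallel to YC meets line CU ⇒ K = (8/3, -4/3)
K = C + t·(U−C) with t = -3, so CK:KU = t:(1−t) = -3:4

CK:KU = -3/4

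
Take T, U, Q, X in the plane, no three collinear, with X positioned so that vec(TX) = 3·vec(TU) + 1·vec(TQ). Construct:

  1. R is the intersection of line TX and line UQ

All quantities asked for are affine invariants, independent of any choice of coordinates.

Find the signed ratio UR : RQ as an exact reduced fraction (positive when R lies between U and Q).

UR:RQ = 1/3

Set T = (0, 0), U = (1, 0), Q = (0, 1), X = (3, 1); any affine frame gives the same invariant.
1. R is the intersection of line TX and line UQ ⇒ R = (3/4, 1/4)
R = U + t·(Q−U) with t = 1/4, so UR:RQ = t:(1−t) = 1/4:3/4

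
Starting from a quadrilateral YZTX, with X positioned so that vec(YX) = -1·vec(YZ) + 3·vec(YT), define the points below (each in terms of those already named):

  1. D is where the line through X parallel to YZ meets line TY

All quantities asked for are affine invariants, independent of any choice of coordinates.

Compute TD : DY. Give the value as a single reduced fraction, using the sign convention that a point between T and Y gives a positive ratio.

Set Y = (0, 0), Z = (1, 0), T = (0, 1), X = (-1, 3); any affine frame gives the same invariant.
1. D is where the line through X parallel to YZ meets line TY ⇒ D = (0, 3)
D = T + t·(Y−T) with t = -2, so TD:DY = t:(1−t) = -2:3

TD:DY = -2/3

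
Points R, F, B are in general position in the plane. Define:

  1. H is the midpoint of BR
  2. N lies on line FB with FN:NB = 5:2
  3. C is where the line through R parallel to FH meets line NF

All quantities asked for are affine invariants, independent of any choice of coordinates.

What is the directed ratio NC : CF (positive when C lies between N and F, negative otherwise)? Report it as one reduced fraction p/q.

Choose coordinates R = (0, 0), F = (1, 0), B = (0, 1).
1. H is the midpoint of BR ⇒ H = (0, 1/2)
2. N lies on line FB with FN:NB = 5:2 ⇒ N = (2/7, 5/7)
3. C is where the line through R parallel to FH meets line NF ⇒ C = (2, -1)
C = N + t·(F−N) with t = 12/5, so NC:CF = t:(1−t) = 12/5:-7/5

NC:CF = -12/7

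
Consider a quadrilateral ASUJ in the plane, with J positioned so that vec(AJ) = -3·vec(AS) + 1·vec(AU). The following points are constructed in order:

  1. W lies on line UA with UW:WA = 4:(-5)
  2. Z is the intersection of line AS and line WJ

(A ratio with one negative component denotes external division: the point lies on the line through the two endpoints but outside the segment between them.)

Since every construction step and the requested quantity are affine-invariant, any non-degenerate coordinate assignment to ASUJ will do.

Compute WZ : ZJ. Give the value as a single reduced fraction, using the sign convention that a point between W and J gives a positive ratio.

WZ:ZJ = -5

Assign A = (0, 0), S = (1, 0), U = (0, 1), J = (-3, 1) — the answer is frame-independent, so this choice is without loss of generality.
1. W lies on line UA with UW:WA = 4:(-5) ⇒ W = (0, 5)
2. Z is the intersection of line AS and line WJ ⇒ Z = (-15/4, 0)
Z = W + t·(J−W) with t = 5/4, so WZ:ZJ = t:(1−t) = 5/4:-1/4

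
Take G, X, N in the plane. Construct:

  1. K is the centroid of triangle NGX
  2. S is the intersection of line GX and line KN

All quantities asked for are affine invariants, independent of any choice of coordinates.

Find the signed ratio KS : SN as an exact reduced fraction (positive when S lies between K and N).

KS:SN = -1/3

Set G = (0, 0), X = (1, 0), N = (0, 1); any affine frame gives the same invariant.
1. K is the centroid of triangle NGX ⇒ K = (1/3, 1/3)
2. S is the intersection of line GX and line KN ⇒ S = (1/2, 0)
S = K + t·(N−K) with t = -1/2, so KS:SN = t:(1−t) = -1/2:3/2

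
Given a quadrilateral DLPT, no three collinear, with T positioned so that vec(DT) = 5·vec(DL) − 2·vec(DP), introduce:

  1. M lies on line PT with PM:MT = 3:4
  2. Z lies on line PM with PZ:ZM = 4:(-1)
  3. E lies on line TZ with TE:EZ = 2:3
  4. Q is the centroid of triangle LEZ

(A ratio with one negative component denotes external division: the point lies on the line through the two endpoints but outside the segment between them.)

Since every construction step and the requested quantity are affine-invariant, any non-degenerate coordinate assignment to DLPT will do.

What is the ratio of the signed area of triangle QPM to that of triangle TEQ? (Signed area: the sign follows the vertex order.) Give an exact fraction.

Assign D = (0, 0), L = (1, 0), P = (0, 1), T = (5, -2) — the answer is frame-independent, so this choice is without loss of generality.
1. M lies on line PT with PM:MT = 3:4 ⇒ M = (15/7, -2/7)
2. Z lies on line PM with PZ:ZM = 4:(-1) ⇒ Z = (20/7, -5/7)
3. E lies on line TZ with TE:EZ = 2:3 ⇒ E = (29/7, -52/35)
4. Q is the centroid of triangle LEZ ⇒ Q = (8/3, -11/15)
2·[QPM] = -2/7, 2·[TEQ] = 4/35
[QPM]:[TEQ] = -2/7:4/35 = -5/2

[QPM]:[TEQ] = -5/2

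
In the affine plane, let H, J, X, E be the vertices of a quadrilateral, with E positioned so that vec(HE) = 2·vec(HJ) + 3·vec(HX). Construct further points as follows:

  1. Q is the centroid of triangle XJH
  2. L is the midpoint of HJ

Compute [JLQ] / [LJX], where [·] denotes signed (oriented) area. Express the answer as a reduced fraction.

[JLQ]:[LJX] = -1/3

Choose coordinates H = (0, 0), J = (1, 0), X = (0, 1), E = (2, 3).
1. Q is the centroid of triangle XJH ⇒ Q = (1/3, 1/3)
2. L is the midpoint of HJ ⇒ L = (1/2, 0)
2·[JLQ] = -1/6, 2·[LJX] = 1/2
[JLQ]:[LJX] = -1/6:1/2 = -1/3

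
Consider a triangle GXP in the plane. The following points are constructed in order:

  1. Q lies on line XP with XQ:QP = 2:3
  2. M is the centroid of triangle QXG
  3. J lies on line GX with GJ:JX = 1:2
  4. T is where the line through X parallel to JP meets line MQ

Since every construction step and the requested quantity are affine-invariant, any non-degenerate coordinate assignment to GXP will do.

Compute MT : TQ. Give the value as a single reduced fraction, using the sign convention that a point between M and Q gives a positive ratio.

MT:TQ = -19/12

Set G = (0, 0), X = (1, 0), P = (0, 1); any affine frame gives the same invariant.
1. Q lies on line XP with XQ:QP = 2:3 ⇒ Q = (3/5, 2/5)
2. M is the centroid of triangle QXG ⇒ M = (8/15, 2/15)
3. J lies on line GX with GJ:JX = 1:2 ⇒ J = (1/3, 0)
4. T is where the line through X parallel to JP meets line MQ ⇒ T = (5/7, 6/7)
T = M + t·(Q−M) with t = 19/7, so MT:TQ = t:(1−t) = 19/7:-12/7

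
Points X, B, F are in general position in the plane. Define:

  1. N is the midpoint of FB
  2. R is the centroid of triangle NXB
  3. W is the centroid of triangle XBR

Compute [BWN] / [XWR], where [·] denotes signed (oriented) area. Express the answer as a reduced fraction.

[BWN]:[XWR] = -4

Work in coordinates with X = (0, 0), B = (1, 0), F = (0, 1).
1. N is the midpoint of FB ⇒ N = (1/2, 1/2)
2. R is the centroid of triangle NXB ⇒ R = (1/2, 1/6)
3. W is the centroid of triangle XBR ⇒ W = (1/2, 1/18)
2·[BWN] = -2/9, 2·[XWR] = 1/18
[BWN]:[XWR] = -2/9:1/18 = -4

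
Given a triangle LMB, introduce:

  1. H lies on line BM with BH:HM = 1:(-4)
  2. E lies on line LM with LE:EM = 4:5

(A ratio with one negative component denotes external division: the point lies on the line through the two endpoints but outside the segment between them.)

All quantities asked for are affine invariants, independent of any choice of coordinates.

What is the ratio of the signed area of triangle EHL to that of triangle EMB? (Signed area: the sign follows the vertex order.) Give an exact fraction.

Choose coordinates L = (0, 0), M = (1, 0), B = (0, 1).
1. H lies on line BM with BH:HM = 1:(-4) ⇒ H = (-1/3, 4/3)
2. E lies on line LM with LE:EM = 4:5 ⇒ E = (4/9, 0)
2·[EHL] = 16/27, 2·[EMB] = 5/9
[EHL]:[EMB] = 16/27:5/9 = 16/15

[EHL]:[EMB] = 16/15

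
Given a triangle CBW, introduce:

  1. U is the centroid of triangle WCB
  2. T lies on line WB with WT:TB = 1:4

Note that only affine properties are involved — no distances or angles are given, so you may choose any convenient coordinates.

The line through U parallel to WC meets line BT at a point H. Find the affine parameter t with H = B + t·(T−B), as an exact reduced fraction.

t = 5/6

Set C = (0, 0), B = (1, 0), W = (0, 1); any affine frame gives the same invariant.
1. U is the centroid of triangle WCB ⇒ U = (1/3, 1/3)
2. T lies on line WB with WT:TB = 1:4 ⇒ T = (1/5, 4/5)
through U parallel to WC: direction (0, -1); meets BT at H = (1/3, 2/3)
H = B + t·(T−B) with t = 5/6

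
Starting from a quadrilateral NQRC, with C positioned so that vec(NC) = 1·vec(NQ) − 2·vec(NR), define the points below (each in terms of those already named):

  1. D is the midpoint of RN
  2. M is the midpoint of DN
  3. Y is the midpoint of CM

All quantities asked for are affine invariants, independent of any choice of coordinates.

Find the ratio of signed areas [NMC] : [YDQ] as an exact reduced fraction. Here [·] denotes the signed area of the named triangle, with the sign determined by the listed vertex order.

[NMC]:[YDQ] = 2/9

Set N = (0, 0), Q = (1, 0), R = (0, 1), C = (1, -2); any affine frame gives the same invariant.
1. D is the midpoint of RN ⇒ D = (0, 1/2)
2. M is the midpoint of DN ⇒ M = (0, 1/4)
3. Y is the midpoint of CM ⇒ Y = (1/2, -7/8)
2·[NMC] = -1/4, 2·[YDQ] = -9/8
[NMC]:[YDQ] = -1/4:-9/8 = 2/9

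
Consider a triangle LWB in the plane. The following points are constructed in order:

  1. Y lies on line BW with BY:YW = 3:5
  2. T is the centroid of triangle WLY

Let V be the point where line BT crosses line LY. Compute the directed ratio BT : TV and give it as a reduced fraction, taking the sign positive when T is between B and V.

BT:TV = -14/5

Assign L = (0, 0), W = (1, 0), B = (0, 1) — the answer is frame-independent, so this choice is without loss of generality.
1. Y lies on line BW with BY:YW = 3:5 ⇒ Y = (3/8, 5/8)
2. T is the centroid of triangle WLY ⇒ T = (11/24, 5/24)
line BT meets LY at V = (33/112, 55/112)
T = B + t·(V−B) with t = 14/9, so BT:TV = 14/9:-5/9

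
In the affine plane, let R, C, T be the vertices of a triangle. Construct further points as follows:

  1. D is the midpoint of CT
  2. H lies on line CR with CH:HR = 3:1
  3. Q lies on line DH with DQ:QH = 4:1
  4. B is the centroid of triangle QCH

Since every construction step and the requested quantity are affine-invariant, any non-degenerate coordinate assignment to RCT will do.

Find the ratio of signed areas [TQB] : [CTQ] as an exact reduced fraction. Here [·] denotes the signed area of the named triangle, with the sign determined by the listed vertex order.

[TQB]:[CTQ] = 7/24

Choose coordinates R = (0, 0), C = (1, 0), T = (0, 1).
1. D is the midpoint of CT ⇒ D = (1/2, 1/2)
2. H lies on line CR with CH:HR = 3:1 ⇒ H = (1/4, 0)
3. Q lies on line DH with DQ:QH = 4:1 ⇒ Q = (3/10, 1/10)
4. B is the centroid of triangle QCH ⇒ B = (31/60, 1/30)
2·[TQB] = 7/40, 2·[CTQ] = 3/5
[TQB]:[CTQ] = 7/40:3/5 = 7/24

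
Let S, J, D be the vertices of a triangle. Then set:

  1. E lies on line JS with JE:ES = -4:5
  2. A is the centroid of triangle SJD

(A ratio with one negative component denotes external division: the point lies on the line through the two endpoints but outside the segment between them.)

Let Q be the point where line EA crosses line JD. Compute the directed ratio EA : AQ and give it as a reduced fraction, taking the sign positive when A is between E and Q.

Work in coordinates with S = (0, 0), J = (1, 0), D = (0, 1).
1. E lies on line JS with JE:ES = -4:5 ⇒ E = (5, 0)
2. A is the centroid of triangle SJD ⇒ A = (1/3, 1/3)
line EA meets JD at Q = (9/13, 4/13)
A = E + t·(Q−E) with t = 13/12, so EA:AQ = 13/12:-1/12

EA:AQ = -13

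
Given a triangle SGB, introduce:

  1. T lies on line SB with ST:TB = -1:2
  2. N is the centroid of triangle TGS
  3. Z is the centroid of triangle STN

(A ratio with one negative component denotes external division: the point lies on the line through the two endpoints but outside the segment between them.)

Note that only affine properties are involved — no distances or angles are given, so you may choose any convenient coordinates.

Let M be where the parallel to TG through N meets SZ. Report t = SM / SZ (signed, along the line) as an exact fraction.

Assign S = (0, 0), G = (1, 0), B = (0, 1) — the answer is frame-independent, so this choice is without loss of generality.
1. T lies on line SB with ST:TB = -1:2 ⇒ T = (0, -1)
2. N is the centroid of triangle TGS ⇒ N = (1/3, -1/3)
3. Z is the centroid of triangle STN ⇒ Z = (1/9, -4/9)
through N parallel to TG: direction (1, 1); meets SZ at M = (2/15, -8/15)
M = S + t·(Z−S) with t = 6/5

t = 6/5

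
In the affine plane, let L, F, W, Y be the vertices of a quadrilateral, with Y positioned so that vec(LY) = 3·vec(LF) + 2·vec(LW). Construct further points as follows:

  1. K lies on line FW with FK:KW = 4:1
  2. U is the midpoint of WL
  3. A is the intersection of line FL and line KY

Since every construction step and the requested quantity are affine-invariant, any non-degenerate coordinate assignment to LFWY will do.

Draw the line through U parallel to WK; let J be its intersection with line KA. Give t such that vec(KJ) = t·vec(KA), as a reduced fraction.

t = 3/16

Assign L = (0, 0), F = (1, 0), W = (0, 1), Y = (3, 2) — the answer is frame-independent, so this choice is without loss of generality.
1. K lies on line FW with FK:KW = 4:1 ⇒ K = (1/5, 4/5)
2. U is the midpoint of WL ⇒ U = (0, 1/2)
3. A is the intersection of line FL and line KY ⇒ A = (-5/3, 0)
through U parallel to WK: direction (1/5, -1/5); meets KA at J = (-3/20, 13/20)
J = K + t·(A−K) with t = 3/16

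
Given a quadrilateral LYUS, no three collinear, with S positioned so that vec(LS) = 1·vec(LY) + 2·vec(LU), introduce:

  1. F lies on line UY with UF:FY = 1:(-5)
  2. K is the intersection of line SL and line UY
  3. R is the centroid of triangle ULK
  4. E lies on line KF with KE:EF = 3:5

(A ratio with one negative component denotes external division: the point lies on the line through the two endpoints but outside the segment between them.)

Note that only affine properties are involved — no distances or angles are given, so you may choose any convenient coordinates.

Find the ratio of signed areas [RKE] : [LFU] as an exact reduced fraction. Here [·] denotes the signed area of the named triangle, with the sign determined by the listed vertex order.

Choose coordinates L = (0, 0), Y = (1, 0), U = (0, 1), S = (1, 2).
1. F lies on line UY with UF:FY = 1:(-5) ⇒ F = (-1/4, 5/4)
2. K is the intersection of line SL and line UY ⇒ K = (1/3, 2/3)
3. R is the centroid of triangle ULK ⇒ R = (1/9, 5/9)
4. E lies on line KF with KE:EF = 3:5 ⇒ E = (11/96, 85/96)
2·[RKE] = 7/96, 2·[LFU] = -1/4
[RKE]:[LFU] = 7/96:-1/4 = -7/24

[RKE]:[LFU] = -7/24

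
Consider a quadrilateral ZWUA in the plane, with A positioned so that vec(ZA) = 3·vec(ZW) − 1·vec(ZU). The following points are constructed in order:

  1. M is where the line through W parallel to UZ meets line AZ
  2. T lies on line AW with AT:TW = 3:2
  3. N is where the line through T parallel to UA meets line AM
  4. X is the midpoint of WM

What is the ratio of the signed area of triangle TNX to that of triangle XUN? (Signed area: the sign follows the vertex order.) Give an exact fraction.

[TNX]:[XUN] = 9/50

Set Z = (0, 0), W = (1, 0), U = (0, 1), A = (3, -1); any affine frame gives the same invariant.
1. M is where the line through W parallel to UZ meets line AZ ⇒ M = (1, -1/3)
2. T lies on line AW with AT:TW = 3:2 ⇒ T = (9/5, -2/5)
3. N is where the line through T parallel to UA meets line AM ⇒ N = (12/5, -4/5)
4. X is the midpoint of WM ⇒ X = (1, -1/6)
2·[TNX] = -9/50, 2·[XUN] = -1
[TNX]:[XUN] = -9/50:-1 = 9/50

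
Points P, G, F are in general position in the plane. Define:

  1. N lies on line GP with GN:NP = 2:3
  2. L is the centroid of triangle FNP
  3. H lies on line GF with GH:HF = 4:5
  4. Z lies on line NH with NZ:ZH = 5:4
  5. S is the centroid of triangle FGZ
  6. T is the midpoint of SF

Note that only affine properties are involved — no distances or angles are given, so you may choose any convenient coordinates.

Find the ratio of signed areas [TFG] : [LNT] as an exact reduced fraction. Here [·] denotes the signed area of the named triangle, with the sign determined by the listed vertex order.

Assign P = (0, 0), G = (1, 0), F = (0, 1) — the answer is frame-independent, so this choice is without loss of generality.
1. N lies on line GP with GN:NP = 2:3 ⇒ N = (3/5, 0)
2. L is the centroid of triangle FNP ⇒ L = (1/5, 1/3)
3. H lies on line GF with GH:HF = 4:5 ⇒ H = (5/9, 4/9)
4. Z lies on line NH with NZ:ZH = 5:4 ⇒ Z = (233/405, 20/81)
5. S is the centroid of triangle FGZ ⇒ S = (638/1215, 101/243)
6. T is the midpoint of SF ⇒ T = (319/1215, 172/243)
2·[TFG] = -4/135, 2·[LNT] = 622/3645
[TFG]:[LNT] = -4/135:622/3645 = -54/311

[TFG]:[LNT] = -54/311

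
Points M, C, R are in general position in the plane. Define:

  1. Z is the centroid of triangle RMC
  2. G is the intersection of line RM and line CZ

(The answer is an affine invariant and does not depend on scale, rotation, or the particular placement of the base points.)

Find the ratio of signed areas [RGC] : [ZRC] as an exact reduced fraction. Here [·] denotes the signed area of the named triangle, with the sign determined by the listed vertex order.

[RGC]:[ZRC] = -3/2

Assign M = (0, 0), C = (1, 0), R = (0, 1) — the answer is frame-independent, so this choice is without loss of generality.
1. Z is the centroid of triangle RMC ⇒ Z = (1/3, 1/3)
2. G is the intersection of line RM and line CZ ⇒ G = (0, 1/2)
2·[RGC] = 1/2, 2·[ZRC] = -1/3
[RGC]:[ZRC] = 1/2:-1/3 = -3/2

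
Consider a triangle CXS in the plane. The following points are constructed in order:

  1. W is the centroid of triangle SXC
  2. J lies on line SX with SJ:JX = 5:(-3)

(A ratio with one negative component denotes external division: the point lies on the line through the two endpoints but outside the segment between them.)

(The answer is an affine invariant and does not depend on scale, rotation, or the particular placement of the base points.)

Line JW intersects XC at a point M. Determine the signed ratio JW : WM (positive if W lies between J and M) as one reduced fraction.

JW:WM = -11/2

Choose coordinates C = (0, 0), X = (1, 0), S = (0, 1).
1. W is the centroid of triangle SXC ⇒ W = (1/3, 1/3)
2. J lies on line SX with SJ:JX = 5:(-3) ⇒ J = (5/2, -3/2)
line JW meets XC at M = (8/11, 0)
W = J + t·(M−J) with t = 11/9, so JW:WM = 11/9:-2/9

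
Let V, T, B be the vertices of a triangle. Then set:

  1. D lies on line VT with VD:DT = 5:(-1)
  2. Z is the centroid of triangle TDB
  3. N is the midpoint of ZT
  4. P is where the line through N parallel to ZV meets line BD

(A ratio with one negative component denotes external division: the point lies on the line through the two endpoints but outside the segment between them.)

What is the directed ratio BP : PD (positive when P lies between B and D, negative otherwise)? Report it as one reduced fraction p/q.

BP:PD = 11/3

Set V = (0, 0), T = (1, 0), B = (0, 1); any affine frame gives the same invariant.
1. D lies on line VT with VD:DT = 5:(-1) ⇒ D = (5/4, 0)
2. Z is the centroid of triangle TDB ⇒ Z = (3/4, 1/3)
3. N is the midpoint of ZT ⇒ N = (7/8, 1/6)
4. P is where the line through N parallel to ZV meets line BD ⇒ P = (55/56, 3/14)
P = B + t·(D−B) with t = 11/14, so BP:PD = t:(1−t) = 11/14:3/14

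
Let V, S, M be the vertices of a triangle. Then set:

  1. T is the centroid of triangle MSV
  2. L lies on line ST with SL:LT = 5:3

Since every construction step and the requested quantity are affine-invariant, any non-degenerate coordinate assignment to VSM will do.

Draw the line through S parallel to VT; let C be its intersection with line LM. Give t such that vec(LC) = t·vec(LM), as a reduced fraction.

Work in coordinates with V = (0, 0), S = (1, 0), M = (0, 1).
1. T is the centroid of triangle MSV ⇒ T = (1/3, 1/3)
2. L lies on line ST with SL:LT = 5:3 ⇒ L = (7/12, 5/24)
through S parallel to VT: direction (1/3, 1/3); meets LM at C = (28/33, -5/33)
C = L + t·(M−L) with t = -5/11

t = -5/11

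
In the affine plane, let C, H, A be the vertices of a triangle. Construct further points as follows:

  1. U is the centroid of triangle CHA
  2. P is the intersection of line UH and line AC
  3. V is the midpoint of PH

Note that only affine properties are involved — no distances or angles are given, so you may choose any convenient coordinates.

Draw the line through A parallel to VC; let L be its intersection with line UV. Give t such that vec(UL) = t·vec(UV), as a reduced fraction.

t = -5

Work in coordinates with C = (0, 0), H = (1, 0), A = (0, 1).
1. U is the centroid of triangle CHA ⇒ U = (1/3, 1/3)
2. P is the intersection of line UH and line AC ⇒ P = (0, 1/2)
3. V is the midpoint of PH ⇒ V = (1/2, 1/4)
through A parallel to VC: direction (-1/2, -1/4); meets UV at L = (-1/2, 3/4)
L = U + t·(V−U) with t = -5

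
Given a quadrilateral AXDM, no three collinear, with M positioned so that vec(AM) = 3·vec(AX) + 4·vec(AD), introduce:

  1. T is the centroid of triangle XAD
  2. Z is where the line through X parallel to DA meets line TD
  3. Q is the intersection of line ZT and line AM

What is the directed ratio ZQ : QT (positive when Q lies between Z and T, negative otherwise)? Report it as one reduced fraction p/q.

Choose coordinates A = (0, 0), X = (1, 0), D = (0, 1), M = (3, 4).
1. T is the centroid of triangle XAD ⇒ T = (1/3, 1/3)
2. Z is where the line through X parallel to DA meets line TD ⇒ Z = (1, -1)
3. Q is the intersection of line ZT and line AM ⇒ Q = (3/10, 2/5)
Q = Z + t·(T−Z) with t = 21/20, so ZQ:QT = t:(1−t) = 21/20:-1/20

ZQ:QT = -21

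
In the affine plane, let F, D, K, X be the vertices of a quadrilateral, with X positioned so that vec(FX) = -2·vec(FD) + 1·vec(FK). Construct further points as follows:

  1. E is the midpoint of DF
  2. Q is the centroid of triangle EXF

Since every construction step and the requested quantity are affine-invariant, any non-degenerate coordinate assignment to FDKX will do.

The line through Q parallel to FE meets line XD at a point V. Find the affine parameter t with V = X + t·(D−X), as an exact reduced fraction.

Assign F = (0, 0), D = (1, 0), K = (0, 1), X = (-2, 1) — the answer is frame-independent, so this choice is without loss of generality.
1. E is the midpoint of DF ⇒ E = (1/2, 0)
2. Q is the centroid of triangle EXF ⇒ Q = (-1/2, 1/3)
through Q parallel to FE: direction (1/2, 0); meets XD at V = (0, 1/3)
V = X + t·(D−X) with t = 2/3

t = 2/3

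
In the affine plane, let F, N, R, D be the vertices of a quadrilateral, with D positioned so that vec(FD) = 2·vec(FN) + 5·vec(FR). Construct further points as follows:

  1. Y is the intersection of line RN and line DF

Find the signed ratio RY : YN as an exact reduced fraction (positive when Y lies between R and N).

Set F = (0, 0), N = (1, 0), R = (0, 1), D = (2, 5); any affine frame gives the same invariant.
1. Y is the intersection of line RN and line DF ⇒ Y = (2/7, 5/7)
Y = R + t·(N−R) with t = 2/7, so RY:YN = t:(1−t) = 2/7:5/7

RY:YN = 2/5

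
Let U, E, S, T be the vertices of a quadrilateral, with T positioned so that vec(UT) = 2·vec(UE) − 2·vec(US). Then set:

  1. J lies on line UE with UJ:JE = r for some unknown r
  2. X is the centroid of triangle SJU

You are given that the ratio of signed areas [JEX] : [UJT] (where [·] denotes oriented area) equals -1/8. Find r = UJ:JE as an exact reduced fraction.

Set U = (0, 0), E = (1, 0), S = (0, 1), T = (2, -2); any affine frame gives the same invariant.
1. With UJ:JE = r, write λ = r/(r+1) so J = U + λ·(E−U); J is affine-linear in λ
2. X is the centroid of triangle SJU ⇒ X is an affine combination of earlier points and hence also affine-linear in λ
Every point depending on J is an affine combination of J and λ-independent points, so each such coordinate is linear in λ; the λ² term in each signed area is a multiple of (E−U)×(E−U) = 0, so 2·[JEX] and 2·[UJT] are each linear in λ. Evaluating at λ=0 and λ=1:
  2·[JEX] = -1/3·λ + 1/3,   2·[UJT] = -2·λ
So [JEX]:[UJT] = (-1/3·λ + 1/3) / (-2·λ). Setting this equal to -1/8:
  -1/3·λ + 1/3 = -1/8·(-2·λ)  ⇒  λ = 4/7
Then r = λ/(1−λ) = (4/7)/(3/7) = 4/3. Check: with r = 4/3, J = (4/7, 0) and [JEX]:[UJT] = -1/8 as required.

r = 4/3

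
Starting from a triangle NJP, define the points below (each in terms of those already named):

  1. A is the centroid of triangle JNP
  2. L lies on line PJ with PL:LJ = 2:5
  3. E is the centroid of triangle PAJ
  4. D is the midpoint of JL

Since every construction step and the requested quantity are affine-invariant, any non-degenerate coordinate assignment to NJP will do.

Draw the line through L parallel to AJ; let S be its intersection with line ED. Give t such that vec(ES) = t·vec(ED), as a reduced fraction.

t = 16

Assign N = (0, 0), J = (1, 0), P = (0, 1) — the answer is frame-independent, so this choice is without loss of generality.
1. A is the centroid of triangle JNP ⇒ A = (1/3, 1/3)
2. L lies on line PJ with PL:LJ = 2:5 ⇒ L = (2/7, 5/7)
3. E is the centroid of triangle PAJ ⇒ E = (4/9, 4/9)
4. D is the midpoint of JL ⇒ D = (9/14, 5/14)
through L parallel to AJ: direction (2/3, -1/3); meets ED at S = (76/21, -20/21)
S = E + t·(D−E) with t = 16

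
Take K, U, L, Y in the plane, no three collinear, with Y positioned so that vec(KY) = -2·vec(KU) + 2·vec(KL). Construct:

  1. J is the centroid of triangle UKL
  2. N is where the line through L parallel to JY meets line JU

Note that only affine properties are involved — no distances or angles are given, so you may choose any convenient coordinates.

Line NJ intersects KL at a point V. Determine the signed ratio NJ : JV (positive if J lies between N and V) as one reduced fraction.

NJ:JV = 6

Set K = (0, 0), U = (1, 0), L = (0, 1), Y = (-2, 2); any affine frame gives the same invariant.
1. J is the centroid of triangle UKL ⇒ J = (1/3, 1/3)
2. N is where the line through L parallel to JY meets line JU ⇒ N = (7/3, -2/3)
line NJ meets KL at V = (0, 1/2)
J = N + t·(V−N) with t = 6/7, so NJ:JV = 6/7:1/7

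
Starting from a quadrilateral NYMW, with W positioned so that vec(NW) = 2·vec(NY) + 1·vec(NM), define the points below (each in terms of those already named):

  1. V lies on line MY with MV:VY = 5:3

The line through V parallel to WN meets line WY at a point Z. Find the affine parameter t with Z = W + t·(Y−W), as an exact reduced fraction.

Set N = (0, 0), Y = (1, 0), M = (0, 1), W = (2, 1); any affine frame gives the same invariant.
1. V lies on line MY with MV:VY = 5:3 ⇒ V = (5/8, 3/8)
through V parallel to WN: direction (-2, -1); meets WY at Z = (17/8, 9/8)
Z = W + t·(Y−W) with t = -1/8

t = -1/8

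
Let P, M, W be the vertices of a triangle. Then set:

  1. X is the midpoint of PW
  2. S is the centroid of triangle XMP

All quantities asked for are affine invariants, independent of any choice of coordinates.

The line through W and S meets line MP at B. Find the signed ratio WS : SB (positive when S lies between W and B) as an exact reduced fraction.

Set P = (0, 0), M = (1, 0), W = (0, 1); any affine frame gives the same invariant.
1. X is the midpoint of PW ⇒ X = (0, 1/2)
2. S is the centroid of triangle XMP ⇒ S = (1/3, 1/6)
line WS meets MP at B = (2/5, 0)
S = W + t·(B−W) with t = 5/6, so WS:SB = 5/6:1/6

WS:SB = 5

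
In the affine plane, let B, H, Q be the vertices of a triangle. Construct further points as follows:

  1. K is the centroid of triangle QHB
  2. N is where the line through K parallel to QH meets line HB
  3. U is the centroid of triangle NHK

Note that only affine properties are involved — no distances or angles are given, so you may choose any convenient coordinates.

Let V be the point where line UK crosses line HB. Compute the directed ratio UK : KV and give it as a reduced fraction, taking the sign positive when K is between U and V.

UK:KV = -2/3

Set B = (0, 0), H = (1, 0), Q = (0, 1); any affine frame gives the same invariant.
1. K is the centroid of triangle QHB ⇒ K = (1/3, 1/3)
2. N is where the line through K parallel to QH meets line HB ⇒ N = (2/3, 0)
3. U is the centroid of triangle NHK ⇒ U = (2/3, 1/9)
line UK meets HB at V = (5/6, 0)
K = U + t·(V−U) with t = -2, so UK:KV = -2:3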